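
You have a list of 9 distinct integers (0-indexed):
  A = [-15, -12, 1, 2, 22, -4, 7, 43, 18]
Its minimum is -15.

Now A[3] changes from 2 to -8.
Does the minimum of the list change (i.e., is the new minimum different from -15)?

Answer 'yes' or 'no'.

Answer: no

Derivation:
Old min = -15
Change: A[3] 2 -> -8
Changed element was NOT the min; min changes only if -8 < -15.
New min = -15; changed? no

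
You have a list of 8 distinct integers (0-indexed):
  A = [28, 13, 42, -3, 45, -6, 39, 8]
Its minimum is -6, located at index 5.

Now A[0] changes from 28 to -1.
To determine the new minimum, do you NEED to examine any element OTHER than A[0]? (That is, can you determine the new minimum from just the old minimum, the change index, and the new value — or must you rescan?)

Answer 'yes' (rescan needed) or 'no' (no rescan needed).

Answer: no

Derivation:
Old min = -6 at index 5
Change at index 0: 28 -> -1
Index 0 was NOT the min. New min = min(-6, -1). No rescan of other elements needed.
Needs rescan: no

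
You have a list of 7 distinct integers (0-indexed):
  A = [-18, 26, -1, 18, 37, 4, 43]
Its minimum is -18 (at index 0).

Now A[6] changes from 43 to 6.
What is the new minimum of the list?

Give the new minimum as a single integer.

Answer: -18

Derivation:
Old min = -18 (at index 0)
Change: A[6] 43 -> 6
Changed element was NOT the old min.
  New min = min(old_min, new_val) = min(-18, 6) = -18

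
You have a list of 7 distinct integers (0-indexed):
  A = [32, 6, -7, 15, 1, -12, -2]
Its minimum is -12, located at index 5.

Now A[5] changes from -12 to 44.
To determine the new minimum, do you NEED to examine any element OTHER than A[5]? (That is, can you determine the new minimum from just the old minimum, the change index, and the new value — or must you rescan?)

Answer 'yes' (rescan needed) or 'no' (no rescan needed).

Old min = -12 at index 5
Change at index 5: -12 -> 44
Index 5 WAS the min and new value 44 > old min -12. Must rescan other elements to find the new min.
Needs rescan: yes

Answer: yes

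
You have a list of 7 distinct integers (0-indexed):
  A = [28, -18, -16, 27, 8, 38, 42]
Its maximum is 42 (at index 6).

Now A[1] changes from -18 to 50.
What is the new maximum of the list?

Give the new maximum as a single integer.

Old max = 42 (at index 6)
Change: A[1] -18 -> 50
Changed element was NOT the old max.
  New max = max(old_max, new_val) = max(42, 50) = 50

Answer: 50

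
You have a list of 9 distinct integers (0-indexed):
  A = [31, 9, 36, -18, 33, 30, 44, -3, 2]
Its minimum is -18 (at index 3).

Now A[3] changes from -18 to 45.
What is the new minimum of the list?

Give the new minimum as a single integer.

Old min = -18 (at index 3)
Change: A[3] -18 -> 45
Changed element WAS the min. Need to check: is 45 still <= all others?
  Min of remaining elements: -3
  New min = min(45, -3) = -3

Answer: -3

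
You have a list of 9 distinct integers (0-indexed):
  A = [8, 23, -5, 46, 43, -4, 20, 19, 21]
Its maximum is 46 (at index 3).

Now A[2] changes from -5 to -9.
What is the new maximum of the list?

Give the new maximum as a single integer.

Answer: 46

Derivation:
Old max = 46 (at index 3)
Change: A[2] -5 -> -9
Changed element was NOT the old max.
  New max = max(old_max, new_val) = max(46, -9) = 46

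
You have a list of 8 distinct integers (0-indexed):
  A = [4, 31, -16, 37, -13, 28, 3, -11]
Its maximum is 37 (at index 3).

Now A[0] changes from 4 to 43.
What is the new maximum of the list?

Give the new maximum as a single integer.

Answer: 43

Derivation:
Old max = 37 (at index 3)
Change: A[0] 4 -> 43
Changed element was NOT the old max.
  New max = max(old_max, new_val) = max(37, 43) = 43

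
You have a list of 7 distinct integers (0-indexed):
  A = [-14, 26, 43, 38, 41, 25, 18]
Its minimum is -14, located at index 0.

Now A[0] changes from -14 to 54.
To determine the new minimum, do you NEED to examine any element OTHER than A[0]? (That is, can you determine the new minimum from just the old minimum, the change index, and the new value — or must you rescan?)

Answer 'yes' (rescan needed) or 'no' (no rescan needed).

Answer: yes

Derivation:
Old min = -14 at index 0
Change at index 0: -14 -> 54
Index 0 WAS the min and new value 54 > old min -14. Must rescan other elements to find the new min.
Needs rescan: yes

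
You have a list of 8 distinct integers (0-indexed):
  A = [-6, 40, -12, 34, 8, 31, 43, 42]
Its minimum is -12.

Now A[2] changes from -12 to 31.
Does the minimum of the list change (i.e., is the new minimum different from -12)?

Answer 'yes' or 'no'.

Answer: yes

Derivation:
Old min = -12
Change: A[2] -12 -> 31
Changed element was the min; new min must be rechecked.
New min = -6; changed? yes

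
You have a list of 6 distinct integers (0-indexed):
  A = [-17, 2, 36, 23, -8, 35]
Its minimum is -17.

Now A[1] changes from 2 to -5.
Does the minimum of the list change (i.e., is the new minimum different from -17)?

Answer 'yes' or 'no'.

Answer: no

Derivation:
Old min = -17
Change: A[1] 2 -> -5
Changed element was NOT the min; min changes only if -5 < -17.
New min = -17; changed? no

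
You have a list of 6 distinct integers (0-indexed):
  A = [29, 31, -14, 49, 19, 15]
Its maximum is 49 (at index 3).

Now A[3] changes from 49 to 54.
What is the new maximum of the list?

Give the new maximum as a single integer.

Old max = 49 (at index 3)
Change: A[3] 49 -> 54
Changed element WAS the max -> may need rescan.
  Max of remaining elements: 31
  New max = max(54, 31) = 54

Answer: 54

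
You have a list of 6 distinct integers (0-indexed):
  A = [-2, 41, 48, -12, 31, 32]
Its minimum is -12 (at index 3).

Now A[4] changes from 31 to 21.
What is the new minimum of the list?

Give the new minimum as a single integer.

Answer: -12

Derivation:
Old min = -12 (at index 3)
Change: A[4] 31 -> 21
Changed element was NOT the old min.
  New min = min(old_min, new_val) = min(-12, 21) = -12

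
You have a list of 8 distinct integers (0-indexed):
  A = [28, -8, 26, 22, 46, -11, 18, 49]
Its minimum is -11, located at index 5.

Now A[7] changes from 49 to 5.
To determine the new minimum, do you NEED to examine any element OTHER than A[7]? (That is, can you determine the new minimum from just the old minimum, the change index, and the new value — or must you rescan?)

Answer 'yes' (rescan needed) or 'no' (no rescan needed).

Old min = -11 at index 5
Change at index 7: 49 -> 5
Index 7 was NOT the min. New min = min(-11, 5). No rescan of other elements needed.
Needs rescan: no

Answer: no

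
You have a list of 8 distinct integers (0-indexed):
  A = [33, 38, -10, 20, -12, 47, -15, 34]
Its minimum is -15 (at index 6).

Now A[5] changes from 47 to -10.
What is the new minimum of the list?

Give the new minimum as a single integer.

Old min = -15 (at index 6)
Change: A[5] 47 -> -10
Changed element was NOT the old min.
  New min = min(old_min, new_val) = min(-15, -10) = -15

Answer: -15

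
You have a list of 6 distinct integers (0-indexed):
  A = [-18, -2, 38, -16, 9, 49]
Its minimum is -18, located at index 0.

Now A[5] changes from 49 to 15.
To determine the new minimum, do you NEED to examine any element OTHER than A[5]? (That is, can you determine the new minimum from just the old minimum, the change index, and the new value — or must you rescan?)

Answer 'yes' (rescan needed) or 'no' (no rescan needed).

Answer: no

Derivation:
Old min = -18 at index 0
Change at index 5: 49 -> 15
Index 5 was NOT the min. New min = min(-18, 15). No rescan of other elements needed.
Needs rescan: no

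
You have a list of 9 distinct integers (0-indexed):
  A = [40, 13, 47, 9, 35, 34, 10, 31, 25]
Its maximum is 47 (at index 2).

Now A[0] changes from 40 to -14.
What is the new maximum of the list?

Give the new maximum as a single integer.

Old max = 47 (at index 2)
Change: A[0] 40 -> -14
Changed element was NOT the old max.
  New max = max(old_max, new_val) = max(47, -14) = 47

Answer: 47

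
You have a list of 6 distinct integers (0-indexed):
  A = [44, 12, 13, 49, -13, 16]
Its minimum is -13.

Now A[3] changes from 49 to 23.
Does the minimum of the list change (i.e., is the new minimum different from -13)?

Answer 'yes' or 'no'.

Old min = -13
Change: A[3] 49 -> 23
Changed element was NOT the min; min changes only if 23 < -13.
New min = -13; changed? no

Answer: no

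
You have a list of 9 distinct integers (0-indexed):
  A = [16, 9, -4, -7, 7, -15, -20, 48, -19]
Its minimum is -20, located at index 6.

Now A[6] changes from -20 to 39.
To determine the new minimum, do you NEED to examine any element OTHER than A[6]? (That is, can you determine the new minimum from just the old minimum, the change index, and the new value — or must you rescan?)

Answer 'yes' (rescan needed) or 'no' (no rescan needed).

Answer: yes

Derivation:
Old min = -20 at index 6
Change at index 6: -20 -> 39
Index 6 WAS the min and new value 39 > old min -20. Must rescan other elements to find the new min.
Needs rescan: yes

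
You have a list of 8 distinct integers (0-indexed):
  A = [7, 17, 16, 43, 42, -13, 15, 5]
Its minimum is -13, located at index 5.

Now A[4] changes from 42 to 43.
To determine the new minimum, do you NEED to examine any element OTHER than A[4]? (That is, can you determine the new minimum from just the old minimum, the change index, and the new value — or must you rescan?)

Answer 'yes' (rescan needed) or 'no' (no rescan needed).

Old min = -13 at index 5
Change at index 4: 42 -> 43
Index 4 was NOT the min. New min = min(-13, 43). No rescan of other elements needed.
Needs rescan: no

Answer: no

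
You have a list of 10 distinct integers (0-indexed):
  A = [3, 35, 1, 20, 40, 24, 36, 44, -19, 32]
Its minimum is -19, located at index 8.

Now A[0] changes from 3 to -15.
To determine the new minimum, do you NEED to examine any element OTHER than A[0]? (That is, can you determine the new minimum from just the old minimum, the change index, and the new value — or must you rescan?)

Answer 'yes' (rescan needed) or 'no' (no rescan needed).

Old min = -19 at index 8
Change at index 0: 3 -> -15
Index 0 was NOT the min. New min = min(-19, -15). No rescan of other elements needed.
Needs rescan: no

Answer: no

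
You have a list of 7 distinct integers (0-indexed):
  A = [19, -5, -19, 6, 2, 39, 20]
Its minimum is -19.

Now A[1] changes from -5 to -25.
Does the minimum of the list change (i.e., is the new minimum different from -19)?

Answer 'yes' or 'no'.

Answer: yes

Derivation:
Old min = -19
Change: A[1] -5 -> -25
Changed element was NOT the min; min changes only if -25 < -19.
New min = -25; changed? yes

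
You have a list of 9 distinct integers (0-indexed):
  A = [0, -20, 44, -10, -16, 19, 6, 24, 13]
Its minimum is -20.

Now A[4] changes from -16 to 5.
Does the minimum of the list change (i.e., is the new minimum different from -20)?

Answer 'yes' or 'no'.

Answer: no

Derivation:
Old min = -20
Change: A[4] -16 -> 5
Changed element was NOT the min; min changes only if 5 < -20.
New min = -20; changed? no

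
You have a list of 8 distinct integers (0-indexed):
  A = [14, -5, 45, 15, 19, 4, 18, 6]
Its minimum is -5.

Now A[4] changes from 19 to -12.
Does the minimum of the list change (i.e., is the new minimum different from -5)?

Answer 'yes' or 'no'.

Old min = -5
Change: A[4] 19 -> -12
Changed element was NOT the min; min changes only if -12 < -5.
New min = -12; changed? yes

Answer: yes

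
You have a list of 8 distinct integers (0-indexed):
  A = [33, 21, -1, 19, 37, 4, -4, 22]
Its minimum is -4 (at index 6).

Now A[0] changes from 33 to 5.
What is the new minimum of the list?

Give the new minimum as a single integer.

Old min = -4 (at index 6)
Change: A[0] 33 -> 5
Changed element was NOT the old min.
  New min = min(old_min, new_val) = min(-4, 5) = -4

Answer: -4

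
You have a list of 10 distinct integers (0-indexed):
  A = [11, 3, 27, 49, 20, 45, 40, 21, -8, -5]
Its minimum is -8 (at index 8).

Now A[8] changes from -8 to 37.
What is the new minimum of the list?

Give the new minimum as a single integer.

Answer: -5

Derivation:
Old min = -8 (at index 8)
Change: A[8] -8 -> 37
Changed element WAS the min. Need to check: is 37 still <= all others?
  Min of remaining elements: -5
  New min = min(37, -5) = -5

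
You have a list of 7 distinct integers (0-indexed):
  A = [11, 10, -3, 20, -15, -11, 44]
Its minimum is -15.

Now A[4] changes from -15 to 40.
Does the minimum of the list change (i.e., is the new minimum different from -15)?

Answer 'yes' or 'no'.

Answer: yes

Derivation:
Old min = -15
Change: A[4] -15 -> 40
Changed element was the min; new min must be rechecked.
New min = -11; changed? yes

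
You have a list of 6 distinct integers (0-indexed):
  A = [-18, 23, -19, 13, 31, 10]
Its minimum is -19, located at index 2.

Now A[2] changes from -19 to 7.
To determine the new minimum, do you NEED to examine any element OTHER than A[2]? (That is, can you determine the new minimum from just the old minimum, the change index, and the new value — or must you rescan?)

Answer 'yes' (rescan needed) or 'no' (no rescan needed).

Old min = -19 at index 2
Change at index 2: -19 -> 7
Index 2 WAS the min and new value 7 > old min -19. Must rescan other elements to find the new min.
Needs rescan: yes

Answer: yes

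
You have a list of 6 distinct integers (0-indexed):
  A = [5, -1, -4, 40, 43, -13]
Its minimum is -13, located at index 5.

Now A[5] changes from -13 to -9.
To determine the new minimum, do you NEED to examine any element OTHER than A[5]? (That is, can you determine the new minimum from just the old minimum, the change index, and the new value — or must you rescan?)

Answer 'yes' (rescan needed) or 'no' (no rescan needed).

Old min = -13 at index 5
Change at index 5: -13 -> -9
Index 5 WAS the min and new value -9 > old min -13. Must rescan other elements to find the new min.
Needs rescan: yes

Answer: yes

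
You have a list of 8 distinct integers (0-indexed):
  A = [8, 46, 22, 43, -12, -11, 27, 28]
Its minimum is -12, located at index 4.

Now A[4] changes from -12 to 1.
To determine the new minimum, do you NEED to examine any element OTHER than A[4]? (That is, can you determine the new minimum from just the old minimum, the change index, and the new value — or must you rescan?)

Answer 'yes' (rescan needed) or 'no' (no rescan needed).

Old min = -12 at index 4
Change at index 4: -12 -> 1
Index 4 WAS the min and new value 1 > old min -12. Must rescan other elements to find the new min.
Needs rescan: yes

Answer: yes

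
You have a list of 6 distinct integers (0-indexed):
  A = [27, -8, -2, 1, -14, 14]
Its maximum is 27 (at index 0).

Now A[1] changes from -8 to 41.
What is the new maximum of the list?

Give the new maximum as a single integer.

Answer: 41

Derivation:
Old max = 27 (at index 0)
Change: A[1] -8 -> 41
Changed element was NOT the old max.
  New max = max(old_max, new_val) = max(27, 41) = 41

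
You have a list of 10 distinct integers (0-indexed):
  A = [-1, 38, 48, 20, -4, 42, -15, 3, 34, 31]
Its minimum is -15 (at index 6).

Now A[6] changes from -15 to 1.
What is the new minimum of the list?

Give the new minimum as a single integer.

Answer: -4

Derivation:
Old min = -15 (at index 6)
Change: A[6] -15 -> 1
Changed element WAS the min. Need to check: is 1 still <= all others?
  Min of remaining elements: -4
  New min = min(1, -4) = -4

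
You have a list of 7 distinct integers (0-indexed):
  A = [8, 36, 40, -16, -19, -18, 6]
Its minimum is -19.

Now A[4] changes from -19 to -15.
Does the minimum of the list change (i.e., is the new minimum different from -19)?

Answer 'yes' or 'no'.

Old min = -19
Change: A[4] -19 -> -15
Changed element was the min; new min must be rechecked.
New min = -18; changed? yes

Answer: yes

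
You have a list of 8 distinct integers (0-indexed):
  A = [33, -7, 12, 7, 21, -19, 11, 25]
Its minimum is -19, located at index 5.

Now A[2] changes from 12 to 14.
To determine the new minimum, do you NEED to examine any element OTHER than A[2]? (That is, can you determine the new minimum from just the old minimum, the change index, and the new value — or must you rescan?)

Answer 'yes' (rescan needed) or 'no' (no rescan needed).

Old min = -19 at index 5
Change at index 2: 12 -> 14
Index 2 was NOT the min. New min = min(-19, 14). No rescan of other elements needed.
Needs rescan: no

Answer: no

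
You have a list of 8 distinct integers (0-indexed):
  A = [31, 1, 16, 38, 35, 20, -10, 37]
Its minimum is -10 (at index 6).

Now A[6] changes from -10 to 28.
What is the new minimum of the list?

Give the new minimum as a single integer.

Answer: 1

Derivation:
Old min = -10 (at index 6)
Change: A[6] -10 -> 28
Changed element WAS the min. Need to check: is 28 still <= all others?
  Min of remaining elements: 1
  New min = min(28, 1) = 1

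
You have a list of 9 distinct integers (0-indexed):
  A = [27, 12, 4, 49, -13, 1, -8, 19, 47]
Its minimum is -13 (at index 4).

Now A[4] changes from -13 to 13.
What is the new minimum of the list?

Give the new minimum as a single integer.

Answer: -8

Derivation:
Old min = -13 (at index 4)
Change: A[4] -13 -> 13
Changed element WAS the min. Need to check: is 13 still <= all others?
  Min of remaining elements: -8
  New min = min(13, -8) = -8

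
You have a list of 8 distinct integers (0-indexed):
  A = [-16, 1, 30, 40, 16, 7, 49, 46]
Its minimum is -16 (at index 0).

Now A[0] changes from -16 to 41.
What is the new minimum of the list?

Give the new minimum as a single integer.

Old min = -16 (at index 0)
Change: A[0] -16 -> 41
Changed element WAS the min. Need to check: is 41 still <= all others?
  Min of remaining elements: 1
  New min = min(41, 1) = 1

Answer: 1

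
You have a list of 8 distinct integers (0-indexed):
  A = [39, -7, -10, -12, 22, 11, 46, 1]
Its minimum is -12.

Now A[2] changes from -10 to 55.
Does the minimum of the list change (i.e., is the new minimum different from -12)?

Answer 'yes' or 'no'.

Old min = -12
Change: A[2] -10 -> 55
Changed element was NOT the min; min changes only if 55 < -12.
New min = -12; changed? no

Answer: no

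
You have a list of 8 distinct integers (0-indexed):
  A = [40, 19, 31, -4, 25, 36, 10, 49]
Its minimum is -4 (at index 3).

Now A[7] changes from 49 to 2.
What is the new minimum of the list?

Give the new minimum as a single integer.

Old min = -4 (at index 3)
Change: A[7] 49 -> 2
Changed element was NOT the old min.
  New min = min(old_min, new_val) = min(-4, 2) = -4

Answer: -4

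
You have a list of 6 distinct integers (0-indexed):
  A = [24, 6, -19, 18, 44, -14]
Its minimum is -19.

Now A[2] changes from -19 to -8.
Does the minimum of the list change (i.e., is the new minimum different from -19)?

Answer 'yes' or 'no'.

Old min = -19
Change: A[2] -19 -> -8
Changed element was the min; new min must be rechecked.
New min = -14; changed? yes

Answer: yes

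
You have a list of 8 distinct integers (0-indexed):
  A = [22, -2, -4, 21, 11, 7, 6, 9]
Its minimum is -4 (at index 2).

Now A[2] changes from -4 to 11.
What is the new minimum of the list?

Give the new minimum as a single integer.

Answer: -2

Derivation:
Old min = -4 (at index 2)
Change: A[2] -4 -> 11
Changed element WAS the min. Need to check: is 11 still <= all others?
  Min of remaining elements: -2
  New min = min(11, -2) = -2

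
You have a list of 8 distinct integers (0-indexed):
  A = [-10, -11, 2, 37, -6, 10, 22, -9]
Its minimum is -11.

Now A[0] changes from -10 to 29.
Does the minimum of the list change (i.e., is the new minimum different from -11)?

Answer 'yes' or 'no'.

Old min = -11
Change: A[0] -10 -> 29
Changed element was NOT the min; min changes only if 29 < -11.
New min = -11; changed? no

Answer: no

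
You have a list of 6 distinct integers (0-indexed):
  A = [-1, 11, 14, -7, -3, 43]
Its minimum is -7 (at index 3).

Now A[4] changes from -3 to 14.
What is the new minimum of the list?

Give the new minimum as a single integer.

Old min = -7 (at index 3)
Change: A[4] -3 -> 14
Changed element was NOT the old min.
  New min = min(old_min, new_val) = min(-7, 14) = -7

Answer: -7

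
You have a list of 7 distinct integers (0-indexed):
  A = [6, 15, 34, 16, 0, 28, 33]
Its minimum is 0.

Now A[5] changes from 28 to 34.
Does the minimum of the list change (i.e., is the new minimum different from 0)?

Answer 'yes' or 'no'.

Old min = 0
Change: A[5] 28 -> 34
Changed element was NOT the min; min changes only if 34 < 0.
New min = 0; changed? no

Answer: no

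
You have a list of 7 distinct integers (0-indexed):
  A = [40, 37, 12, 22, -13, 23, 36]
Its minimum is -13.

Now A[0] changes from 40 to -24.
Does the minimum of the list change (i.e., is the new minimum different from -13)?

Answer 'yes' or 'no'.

Old min = -13
Change: A[0] 40 -> -24
Changed element was NOT the min; min changes only if -24 < -13.
New min = -24; changed? yes

Answer: yes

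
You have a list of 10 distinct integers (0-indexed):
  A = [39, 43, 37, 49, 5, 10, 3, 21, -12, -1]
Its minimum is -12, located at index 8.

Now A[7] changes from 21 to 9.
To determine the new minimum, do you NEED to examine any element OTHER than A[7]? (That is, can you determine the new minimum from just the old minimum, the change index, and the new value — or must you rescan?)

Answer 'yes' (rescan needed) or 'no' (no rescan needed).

Old min = -12 at index 8
Change at index 7: 21 -> 9
Index 7 was NOT the min. New min = min(-12, 9). No rescan of other elements needed.
Needs rescan: no

Answer: no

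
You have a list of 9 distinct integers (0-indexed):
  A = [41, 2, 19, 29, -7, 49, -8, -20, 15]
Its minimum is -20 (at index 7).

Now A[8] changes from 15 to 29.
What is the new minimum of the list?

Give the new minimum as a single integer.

Old min = -20 (at index 7)
Change: A[8] 15 -> 29
Changed element was NOT the old min.
  New min = min(old_min, new_val) = min(-20, 29) = -20

Answer: -20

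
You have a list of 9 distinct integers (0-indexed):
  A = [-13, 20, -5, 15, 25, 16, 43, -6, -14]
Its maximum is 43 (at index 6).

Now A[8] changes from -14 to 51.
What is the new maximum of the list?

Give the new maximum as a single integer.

Answer: 51

Derivation:
Old max = 43 (at index 6)
Change: A[8] -14 -> 51
Changed element was NOT the old max.
  New max = max(old_max, new_val) = max(43, 51) = 51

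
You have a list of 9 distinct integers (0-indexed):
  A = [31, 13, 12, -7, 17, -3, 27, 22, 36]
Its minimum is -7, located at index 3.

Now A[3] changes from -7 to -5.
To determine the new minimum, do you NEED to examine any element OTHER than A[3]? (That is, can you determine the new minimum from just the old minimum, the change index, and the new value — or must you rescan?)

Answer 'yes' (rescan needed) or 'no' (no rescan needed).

Answer: yes

Derivation:
Old min = -7 at index 3
Change at index 3: -7 -> -5
Index 3 WAS the min and new value -5 > old min -7. Must rescan other elements to find the new min.
Needs rescan: yes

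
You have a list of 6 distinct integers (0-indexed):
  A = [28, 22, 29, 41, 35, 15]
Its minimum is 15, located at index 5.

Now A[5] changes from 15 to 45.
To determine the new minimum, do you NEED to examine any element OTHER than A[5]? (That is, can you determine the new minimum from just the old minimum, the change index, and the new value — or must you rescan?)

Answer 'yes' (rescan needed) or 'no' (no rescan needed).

Answer: yes

Derivation:
Old min = 15 at index 5
Change at index 5: 15 -> 45
Index 5 WAS the min and new value 45 > old min 15. Must rescan other elements to find the new min.
Needs rescan: yes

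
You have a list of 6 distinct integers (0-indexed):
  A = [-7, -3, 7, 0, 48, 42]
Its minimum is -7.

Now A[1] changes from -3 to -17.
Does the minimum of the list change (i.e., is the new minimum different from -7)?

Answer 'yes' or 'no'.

Answer: yes

Derivation:
Old min = -7
Change: A[1] -3 -> -17
Changed element was NOT the min; min changes only if -17 < -7.
New min = -17; changed? yes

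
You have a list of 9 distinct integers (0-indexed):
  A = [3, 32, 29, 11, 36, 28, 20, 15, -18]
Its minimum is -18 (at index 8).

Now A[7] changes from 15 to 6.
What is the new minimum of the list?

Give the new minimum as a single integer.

Answer: -18

Derivation:
Old min = -18 (at index 8)
Change: A[7] 15 -> 6
Changed element was NOT the old min.
  New min = min(old_min, new_val) = min(-18, 6) = -18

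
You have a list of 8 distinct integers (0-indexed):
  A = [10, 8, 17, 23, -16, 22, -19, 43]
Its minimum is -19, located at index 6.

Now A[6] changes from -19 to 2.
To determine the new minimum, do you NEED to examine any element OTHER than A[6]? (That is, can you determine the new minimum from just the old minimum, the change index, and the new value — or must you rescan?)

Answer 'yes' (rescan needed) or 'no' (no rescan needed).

Old min = -19 at index 6
Change at index 6: -19 -> 2
Index 6 WAS the min and new value 2 > old min -19. Must rescan other elements to find the new min.
Needs rescan: yes

Answer: yes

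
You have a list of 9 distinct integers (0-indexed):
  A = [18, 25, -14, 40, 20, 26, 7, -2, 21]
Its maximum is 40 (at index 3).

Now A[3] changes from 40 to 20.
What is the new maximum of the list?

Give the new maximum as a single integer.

Old max = 40 (at index 3)
Change: A[3] 40 -> 20
Changed element WAS the max -> may need rescan.
  Max of remaining elements: 26
  New max = max(20, 26) = 26

Answer: 26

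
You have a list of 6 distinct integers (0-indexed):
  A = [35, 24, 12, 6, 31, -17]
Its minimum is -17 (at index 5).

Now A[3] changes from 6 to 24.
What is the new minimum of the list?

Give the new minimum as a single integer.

Old min = -17 (at index 5)
Change: A[3] 6 -> 24
Changed element was NOT the old min.
  New min = min(old_min, new_val) = min(-17, 24) = -17

Answer: -17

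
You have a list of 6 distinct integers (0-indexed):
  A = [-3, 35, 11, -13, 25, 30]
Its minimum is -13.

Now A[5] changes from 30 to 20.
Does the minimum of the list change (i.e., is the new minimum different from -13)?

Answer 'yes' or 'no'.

Answer: no

Derivation:
Old min = -13
Change: A[5] 30 -> 20
Changed element was NOT the min; min changes only if 20 < -13.
New min = -13; changed? no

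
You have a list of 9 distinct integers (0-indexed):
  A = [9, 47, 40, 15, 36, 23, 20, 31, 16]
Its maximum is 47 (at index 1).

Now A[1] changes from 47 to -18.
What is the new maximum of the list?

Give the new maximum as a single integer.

Answer: 40

Derivation:
Old max = 47 (at index 1)
Change: A[1] 47 -> -18
Changed element WAS the max -> may need rescan.
  Max of remaining elements: 40
  New max = max(-18, 40) = 40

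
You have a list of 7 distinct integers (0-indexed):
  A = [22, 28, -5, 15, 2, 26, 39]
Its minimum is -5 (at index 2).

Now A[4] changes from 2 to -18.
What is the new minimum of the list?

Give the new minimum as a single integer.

Old min = -5 (at index 2)
Change: A[4] 2 -> -18
Changed element was NOT the old min.
  New min = min(old_min, new_val) = min(-5, -18) = -18

Answer: -18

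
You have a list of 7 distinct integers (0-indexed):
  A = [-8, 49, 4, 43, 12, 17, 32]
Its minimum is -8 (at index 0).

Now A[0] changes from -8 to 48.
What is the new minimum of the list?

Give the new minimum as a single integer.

Old min = -8 (at index 0)
Change: A[0] -8 -> 48
Changed element WAS the min. Need to check: is 48 still <= all others?
  Min of remaining elements: 4
  New min = min(48, 4) = 4

Answer: 4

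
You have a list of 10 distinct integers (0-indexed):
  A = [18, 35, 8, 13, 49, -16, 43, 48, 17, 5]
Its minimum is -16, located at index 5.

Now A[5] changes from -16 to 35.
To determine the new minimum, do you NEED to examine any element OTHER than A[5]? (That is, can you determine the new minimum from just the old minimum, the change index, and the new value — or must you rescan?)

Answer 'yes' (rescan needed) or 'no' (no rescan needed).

Answer: yes

Derivation:
Old min = -16 at index 5
Change at index 5: -16 -> 35
Index 5 WAS the min and new value 35 > old min -16. Must rescan other elements to find the new min.
Needs rescan: yes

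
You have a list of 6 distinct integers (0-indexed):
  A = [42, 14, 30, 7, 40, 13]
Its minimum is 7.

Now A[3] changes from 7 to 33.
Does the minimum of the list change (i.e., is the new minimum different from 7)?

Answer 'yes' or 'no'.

Answer: yes

Derivation:
Old min = 7
Change: A[3] 7 -> 33
Changed element was the min; new min must be rechecked.
New min = 13; changed? yes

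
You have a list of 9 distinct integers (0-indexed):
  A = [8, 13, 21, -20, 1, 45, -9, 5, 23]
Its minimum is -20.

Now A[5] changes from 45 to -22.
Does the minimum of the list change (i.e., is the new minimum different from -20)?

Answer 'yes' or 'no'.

Answer: yes

Derivation:
Old min = -20
Change: A[5] 45 -> -22
Changed element was NOT the min; min changes only if -22 < -20.
New min = -22; changed? yes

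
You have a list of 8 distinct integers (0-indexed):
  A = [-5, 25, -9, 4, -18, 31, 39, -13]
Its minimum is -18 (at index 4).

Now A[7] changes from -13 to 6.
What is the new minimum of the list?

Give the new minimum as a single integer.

Old min = -18 (at index 4)
Change: A[7] -13 -> 6
Changed element was NOT the old min.
  New min = min(old_min, new_val) = min(-18, 6) = -18

Answer: -18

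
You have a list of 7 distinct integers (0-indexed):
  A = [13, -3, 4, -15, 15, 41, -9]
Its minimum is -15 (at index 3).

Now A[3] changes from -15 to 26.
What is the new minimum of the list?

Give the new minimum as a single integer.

Answer: -9

Derivation:
Old min = -15 (at index 3)
Change: A[3] -15 -> 26
Changed element WAS the min. Need to check: is 26 still <= all others?
  Min of remaining elements: -9
  New min = min(26, -9) = -9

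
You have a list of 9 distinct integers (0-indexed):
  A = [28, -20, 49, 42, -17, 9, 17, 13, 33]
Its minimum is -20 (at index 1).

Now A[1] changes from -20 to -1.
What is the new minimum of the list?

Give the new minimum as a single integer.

Answer: -17

Derivation:
Old min = -20 (at index 1)
Change: A[1] -20 -> -1
Changed element WAS the min. Need to check: is -1 still <= all others?
  Min of remaining elements: -17
  New min = min(-1, -17) = -17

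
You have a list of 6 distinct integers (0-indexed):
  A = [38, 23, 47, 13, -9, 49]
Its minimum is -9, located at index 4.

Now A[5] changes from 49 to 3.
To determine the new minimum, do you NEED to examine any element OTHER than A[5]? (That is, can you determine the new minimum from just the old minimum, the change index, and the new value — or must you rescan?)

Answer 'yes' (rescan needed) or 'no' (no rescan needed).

Old min = -9 at index 4
Change at index 5: 49 -> 3
Index 5 was NOT the min. New min = min(-9, 3). No rescan of other elements needed.
Needs rescan: no

Answer: no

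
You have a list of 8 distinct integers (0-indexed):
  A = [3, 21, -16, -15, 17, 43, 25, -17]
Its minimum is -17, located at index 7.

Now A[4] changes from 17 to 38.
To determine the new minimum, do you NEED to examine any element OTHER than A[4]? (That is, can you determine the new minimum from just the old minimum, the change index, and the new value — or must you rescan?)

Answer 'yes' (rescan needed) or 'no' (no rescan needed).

Old min = -17 at index 7
Change at index 4: 17 -> 38
Index 4 was NOT the min. New min = min(-17, 38). No rescan of other elements needed.
Needs rescan: no

Answer: no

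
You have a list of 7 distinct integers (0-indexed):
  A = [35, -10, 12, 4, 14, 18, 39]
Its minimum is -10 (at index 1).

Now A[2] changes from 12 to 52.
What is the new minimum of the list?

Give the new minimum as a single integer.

Old min = -10 (at index 1)
Change: A[2] 12 -> 52
Changed element was NOT the old min.
  New min = min(old_min, new_val) = min(-10, 52) = -10

Answer: -10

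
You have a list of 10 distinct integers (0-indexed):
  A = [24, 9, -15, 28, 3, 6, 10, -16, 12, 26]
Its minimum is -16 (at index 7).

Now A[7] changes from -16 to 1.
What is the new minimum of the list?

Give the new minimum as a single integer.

Answer: -15

Derivation:
Old min = -16 (at index 7)
Change: A[7] -16 -> 1
Changed element WAS the min. Need to check: is 1 still <= all others?
  Min of remaining elements: -15
  New min = min(1, -15) = -15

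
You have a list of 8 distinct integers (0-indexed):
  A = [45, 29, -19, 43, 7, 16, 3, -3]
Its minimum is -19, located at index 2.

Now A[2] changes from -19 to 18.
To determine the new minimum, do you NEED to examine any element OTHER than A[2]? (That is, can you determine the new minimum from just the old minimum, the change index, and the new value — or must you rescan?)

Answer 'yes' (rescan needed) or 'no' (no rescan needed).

Answer: yes

Derivation:
Old min = -19 at index 2
Change at index 2: -19 -> 18
Index 2 WAS the min and new value 18 > old min -19. Must rescan other elements to find the new min.
Needs rescan: yes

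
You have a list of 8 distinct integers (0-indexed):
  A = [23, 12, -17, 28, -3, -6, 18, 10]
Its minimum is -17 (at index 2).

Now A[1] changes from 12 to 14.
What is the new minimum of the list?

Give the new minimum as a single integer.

Old min = -17 (at index 2)
Change: A[1] 12 -> 14
Changed element was NOT the old min.
  New min = min(old_min, new_val) = min(-17, 14) = -17

Answer: -17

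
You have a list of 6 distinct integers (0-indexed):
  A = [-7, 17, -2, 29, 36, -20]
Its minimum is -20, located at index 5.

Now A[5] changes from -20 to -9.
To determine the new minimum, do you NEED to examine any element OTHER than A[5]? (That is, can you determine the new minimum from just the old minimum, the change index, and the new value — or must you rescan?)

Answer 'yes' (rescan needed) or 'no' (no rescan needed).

Old min = -20 at index 5
Change at index 5: -20 -> -9
Index 5 WAS the min and new value -9 > old min -20. Must rescan other elements to find the new min.
Needs rescan: yes

Answer: yes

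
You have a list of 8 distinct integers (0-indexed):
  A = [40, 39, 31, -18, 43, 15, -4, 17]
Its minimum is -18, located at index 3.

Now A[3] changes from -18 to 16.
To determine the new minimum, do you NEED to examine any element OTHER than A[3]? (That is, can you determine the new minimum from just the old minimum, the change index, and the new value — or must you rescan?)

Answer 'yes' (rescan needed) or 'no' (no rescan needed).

Old min = -18 at index 3
Change at index 3: -18 -> 16
Index 3 WAS the min and new value 16 > old min -18. Must rescan other elements to find the new min.
Needs rescan: yes

Answer: yes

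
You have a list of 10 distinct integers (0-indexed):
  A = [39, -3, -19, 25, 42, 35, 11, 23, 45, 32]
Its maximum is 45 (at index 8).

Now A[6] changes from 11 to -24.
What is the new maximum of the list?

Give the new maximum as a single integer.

Old max = 45 (at index 8)
Change: A[6] 11 -> -24
Changed element was NOT the old max.
  New max = max(old_max, new_val) = max(45, -24) = 45

Answer: 45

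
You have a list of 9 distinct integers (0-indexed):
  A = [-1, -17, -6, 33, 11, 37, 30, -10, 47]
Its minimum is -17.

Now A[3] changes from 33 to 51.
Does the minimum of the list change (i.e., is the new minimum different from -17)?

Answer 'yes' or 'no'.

Old min = -17
Change: A[3] 33 -> 51
Changed element was NOT the min; min changes only if 51 < -17.
New min = -17; changed? no

Answer: no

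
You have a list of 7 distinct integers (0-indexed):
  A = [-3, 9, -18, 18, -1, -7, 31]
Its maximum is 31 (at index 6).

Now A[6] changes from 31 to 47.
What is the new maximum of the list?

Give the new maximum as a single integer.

Answer: 47

Derivation:
Old max = 31 (at index 6)
Change: A[6] 31 -> 47
Changed element WAS the max -> may need rescan.
  Max of remaining elements: 18
  New max = max(47, 18) = 47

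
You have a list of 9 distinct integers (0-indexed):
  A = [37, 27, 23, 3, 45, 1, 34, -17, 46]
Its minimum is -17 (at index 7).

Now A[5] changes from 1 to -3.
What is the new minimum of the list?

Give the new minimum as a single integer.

Answer: -17

Derivation:
Old min = -17 (at index 7)
Change: A[5] 1 -> -3
Changed element was NOT the old min.
  New min = min(old_min, new_val) = min(-17, -3) = -17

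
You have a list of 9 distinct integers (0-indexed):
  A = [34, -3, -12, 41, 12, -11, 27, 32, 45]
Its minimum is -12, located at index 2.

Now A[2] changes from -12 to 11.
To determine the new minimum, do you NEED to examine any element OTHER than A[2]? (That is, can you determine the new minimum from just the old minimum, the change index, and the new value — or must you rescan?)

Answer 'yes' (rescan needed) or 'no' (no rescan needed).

Answer: yes

Derivation:
Old min = -12 at index 2
Change at index 2: -12 -> 11
Index 2 WAS the min and new value 11 > old min -12. Must rescan other elements to find the new min.
Needs rescan: yes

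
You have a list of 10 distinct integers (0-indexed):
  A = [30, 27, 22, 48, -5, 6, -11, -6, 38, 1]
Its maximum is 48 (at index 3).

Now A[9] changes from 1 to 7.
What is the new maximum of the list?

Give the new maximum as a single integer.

Old max = 48 (at index 3)
Change: A[9] 1 -> 7
Changed element was NOT the old max.
  New max = max(old_max, new_val) = max(48, 7) = 48

Answer: 48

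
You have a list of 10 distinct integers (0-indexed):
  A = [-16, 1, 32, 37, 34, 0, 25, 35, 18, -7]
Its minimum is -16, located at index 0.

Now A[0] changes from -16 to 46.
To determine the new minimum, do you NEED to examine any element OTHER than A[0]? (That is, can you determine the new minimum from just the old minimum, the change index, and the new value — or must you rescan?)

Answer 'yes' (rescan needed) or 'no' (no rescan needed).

Answer: yes

Derivation:
Old min = -16 at index 0
Change at index 0: -16 -> 46
Index 0 WAS the min and new value 46 > old min -16. Must rescan other elements to find the new min.
Needs rescan: yes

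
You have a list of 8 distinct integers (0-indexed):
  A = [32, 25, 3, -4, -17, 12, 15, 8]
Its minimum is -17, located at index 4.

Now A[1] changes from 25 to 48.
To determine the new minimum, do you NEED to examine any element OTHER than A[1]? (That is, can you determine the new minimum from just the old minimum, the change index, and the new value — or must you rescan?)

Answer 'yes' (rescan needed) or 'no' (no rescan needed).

Old min = -17 at index 4
Change at index 1: 25 -> 48
Index 1 was NOT the min. New min = min(-17, 48). No rescan of other elements needed.
Needs rescan: no

Answer: no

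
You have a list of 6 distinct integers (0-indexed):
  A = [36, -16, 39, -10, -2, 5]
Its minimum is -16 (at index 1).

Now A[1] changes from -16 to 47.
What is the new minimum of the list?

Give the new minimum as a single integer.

Old min = -16 (at index 1)
Change: A[1] -16 -> 47
Changed element WAS the min. Need to check: is 47 still <= all others?
  Min of remaining elements: -10
  New min = min(47, -10) = -10

Answer: -10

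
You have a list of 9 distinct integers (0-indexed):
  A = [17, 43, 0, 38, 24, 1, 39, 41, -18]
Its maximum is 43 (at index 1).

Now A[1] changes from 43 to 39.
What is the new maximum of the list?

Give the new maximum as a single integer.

Old max = 43 (at index 1)
Change: A[1] 43 -> 39
Changed element WAS the max -> may need rescan.
  Max of remaining elements: 41
  New max = max(39, 41) = 41

Answer: 41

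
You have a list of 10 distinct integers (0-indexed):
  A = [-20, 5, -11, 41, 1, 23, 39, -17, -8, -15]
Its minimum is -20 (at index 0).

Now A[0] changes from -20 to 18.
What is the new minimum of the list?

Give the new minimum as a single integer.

Old min = -20 (at index 0)
Change: A[0] -20 -> 18
Changed element WAS the min. Need to check: is 18 still <= all others?
  Min of remaining elements: -17
  New min = min(18, -17) = -17

Answer: -17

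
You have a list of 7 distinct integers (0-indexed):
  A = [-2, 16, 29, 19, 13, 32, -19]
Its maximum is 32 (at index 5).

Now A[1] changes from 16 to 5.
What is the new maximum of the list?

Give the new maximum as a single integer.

Old max = 32 (at index 5)
Change: A[1] 16 -> 5
Changed element was NOT the old max.
  New max = max(old_max, new_val) = max(32, 5) = 32

Answer: 32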